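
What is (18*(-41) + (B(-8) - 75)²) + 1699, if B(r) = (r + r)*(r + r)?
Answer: 33722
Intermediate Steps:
B(r) = 4*r² (B(r) = (2*r)*(2*r) = 4*r²)
(18*(-41) + (B(-8) - 75)²) + 1699 = (18*(-41) + (4*(-8)² - 75)²) + 1699 = (-738 + (4*64 - 75)²) + 1699 = (-738 + (256 - 75)²) + 1699 = (-738 + 181²) + 1699 = (-738 + 32761) + 1699 = 32023 + 1699 = 33722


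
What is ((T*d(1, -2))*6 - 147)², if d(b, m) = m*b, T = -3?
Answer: 12321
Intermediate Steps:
d(b, m) = b*m
((T*d(1, -2))*6 - 147)² = (-3*(-2)*6 - 147)² = (6*6 - 147)² = (36 - 147)² = (-111)² = 12321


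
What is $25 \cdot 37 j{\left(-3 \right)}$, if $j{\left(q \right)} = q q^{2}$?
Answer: $-24975$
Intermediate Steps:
$j{\left(q \right)} = q^{3}$
$25 \cdot 37 j{\left(-3 \right)} = 25 \cdot 37 \left(-3\right)^{3} = 925 \left(-27\right) = -24975$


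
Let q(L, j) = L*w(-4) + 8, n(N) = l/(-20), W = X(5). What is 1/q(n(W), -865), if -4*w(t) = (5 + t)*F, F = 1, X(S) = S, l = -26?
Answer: 40/307 ≈ 0.13029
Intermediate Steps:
W = 5
n(N) = 13/10 (n(N) = -26/(-20) = -26*(-1/20) = 13/10)
w(t) = -5/4 - t/4 (w(t) = -(5 + t)/4 = -5/4 - t/4)
q(L, j) = 8 - L/4 (q(L, j) = L*(-5/4 - ¼*(-4)) + 8 = L*(-5/4 + 1) + 8 = L*(-¼) + 8 = -L/4 + 8 = 8 - L/4)
1/q(n(W), -865) = 1/(8 - ¼*13/10) = 1/(8 - 13/40) = 1/(307/40) = 40/307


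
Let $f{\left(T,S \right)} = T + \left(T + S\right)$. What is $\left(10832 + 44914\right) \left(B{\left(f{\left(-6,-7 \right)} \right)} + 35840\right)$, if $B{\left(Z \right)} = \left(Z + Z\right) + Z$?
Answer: $1994759118$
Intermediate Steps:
$f{\left(T,S \right)} = S + 2 T$ ($f{\left(T,S \right)} = T + \left(S + T\right) = S + 2 T$)
$B{\left(Z \right)} = 3 Z$ ($B{\left(Z \right)} = 2 Z + Z = 3 Z$)
$\left(10832 + 44914\right) \left(B{\left(f{\left(-6,-7 \right)} \right)} + 35840\right) = \left(10832 + 44914\right) \left(3 \left(-7 + 2 \left(-6\right)\right) + 35840\right) = 55746 \left(3 \left(-7 - 12\right) + 35840\right) = 55746 \left(3 \left(-19\right) + 35840\right) = 55746 \left(-57 + 35840\right) = 55746 \cdot 35783 = 1994759118$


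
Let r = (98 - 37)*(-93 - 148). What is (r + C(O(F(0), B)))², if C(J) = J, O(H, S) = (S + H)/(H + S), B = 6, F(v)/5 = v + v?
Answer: 216090000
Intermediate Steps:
F(v) = 10*v (F(v) = 5*(v + v) = 5*(2*v) = 10*v)
O(H, S) = 1 (O(H, S) = (H + S)/(H + S) = 1)
r = -14701 (r = 61*(-241) = -14701)
(r + C(O(F(0), B)))² = (-14701 + 1)² = (-14700)² = 216090000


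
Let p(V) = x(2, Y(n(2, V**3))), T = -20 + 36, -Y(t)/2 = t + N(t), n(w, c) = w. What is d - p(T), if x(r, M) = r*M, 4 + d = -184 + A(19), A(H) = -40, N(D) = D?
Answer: -212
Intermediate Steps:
Y(t) = -4*t (Y(t) = -2*(t + t) = -4*t)
d = -228 (d = -4 + (-184 - 40) = -4 - 224 = -228)
x(r, M) = M*r
T = 16
p(V) = -16 (p(V) = -4*2*2 = -8*2 = -16)
d - p(T) = -228 - 1*(-16) = -228 + 16 = -212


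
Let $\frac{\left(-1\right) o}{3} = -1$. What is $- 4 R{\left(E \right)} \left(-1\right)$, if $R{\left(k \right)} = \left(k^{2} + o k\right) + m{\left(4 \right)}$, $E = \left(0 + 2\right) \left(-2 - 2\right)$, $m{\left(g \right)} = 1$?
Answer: $164$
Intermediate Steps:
$o = 3$ ($o = \left(-3\right) \left(-1\right) = 3$)
$E = -8$ ($E = 2 \left(-4\right) = -8$)
$R{\left(k \right)} = 1 + k^{2} + 3 k$ ($R{\left(k \right)} = \left(k^{2} + 3 k\right) + 1 = 1 + k^{2} + 3 k$)
$- 4 R{\left(E \right)} \left(-1\right) = - 4 \left(1 + \left(-8\right)^{2} + 3 \left(-8\right)\right) \left(-1\right) = - 4 \left(1 + 64 - 24\right) \left(-1\right) = \left(-4\right) 41 \left(-1\right) = \left(-164\right) \left(-1\right) = 164$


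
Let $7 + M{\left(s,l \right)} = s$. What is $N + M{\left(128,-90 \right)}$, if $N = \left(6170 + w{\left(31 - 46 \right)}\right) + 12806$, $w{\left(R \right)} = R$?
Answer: $19082$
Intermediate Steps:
$M{\left(s,l \right)} = -7 + s$
$N = 18961$ ($N = \left(6170 + \left(31 - 46\right)\right) + 12806 = \left(6170 - 15\right) + 12806 = 6155 + 12806 = 18961$)
$N + M{\left(128,-90 \right)} = 18961 + \left(-7 + 128\right) = 18961 + 121 = 19082$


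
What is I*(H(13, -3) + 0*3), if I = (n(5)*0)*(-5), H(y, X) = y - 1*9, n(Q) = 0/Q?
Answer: 0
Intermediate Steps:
n(Q) = 0
H(y, X) = -9 + y (H(y, X) = y - 9 = -9 + y)
I = 0 (I = (0*0)*(-5) = 0*(-5) = 0)
I*(H(13, -3) + 0*3) = 0*((-9 + 13) + 0*3) = 0*(4 + 0) = 0*4 = 0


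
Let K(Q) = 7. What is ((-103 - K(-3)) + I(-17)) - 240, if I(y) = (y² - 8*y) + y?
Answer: 58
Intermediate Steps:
I(y) = y² - 7*y
((-103 - K(-3)) + I(-17)) - 240 = ((-103 - 1*7) - 17*(-7 - 17)) - 240 = ((-103 - 7) - 17*(-24)) - 240 = (-110 + 408) - 240 = 298 - 240 = 58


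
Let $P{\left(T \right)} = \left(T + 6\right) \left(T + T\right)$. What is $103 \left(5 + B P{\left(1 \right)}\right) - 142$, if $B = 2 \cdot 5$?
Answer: $14793$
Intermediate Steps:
$B = 10$
$P{\left(T \right)} = 2 T \left(6 + T\right)$ ($P{\left(T \right)} = \left(6 + T\right) 2 T = 2 T \left(6 + T\right)$)
$103 \left(5 + B P{\left(1 \right)}\right) - 142 = 103 \left(5 + 10 \cdot 2 \cdot 1 \left(6 + 1\right)\right) - 142 = 103 \left(5 + 10 \cdot 2 \cdot 1 \cdot 7\right) - 142 = 103 \left(5 + 10 \cdot 14\right) - 142 = 103 \left(5 + 140\right) - 142 = 103 \cdot 145 - 142 = 14935 - 142 = 14793$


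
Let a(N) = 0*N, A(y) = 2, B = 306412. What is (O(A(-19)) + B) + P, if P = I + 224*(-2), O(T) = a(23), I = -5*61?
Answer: 305659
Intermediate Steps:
I = -305
a(N) = 0
O(T) = 0
P = -753 (P = -305 + 224*(-2) = -305 - 448 = -753)
(O(A(-19)) + B) + P = (0 + 306412) - 753 = 306412 - 753 = 305659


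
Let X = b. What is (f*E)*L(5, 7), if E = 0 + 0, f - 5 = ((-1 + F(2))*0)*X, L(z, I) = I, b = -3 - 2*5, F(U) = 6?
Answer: 0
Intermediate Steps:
b = -13 (b = -3 - 10 = -13)
X = -13
f = 5 (f = 5 + ((-1 + 6)*0)*(-13) = 5 + (5*0)*(-13) = 5 + 0*(-13) = 5 + 0 = 5)
E = 0
(f*E)*L(5, 7) = (5*0)*7 = 0*7 = 0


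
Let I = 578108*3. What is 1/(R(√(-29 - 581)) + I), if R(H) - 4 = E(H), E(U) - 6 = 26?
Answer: 1/1734360 ≈ 5.7658e-7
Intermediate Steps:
E(U) = 32 (E(U) = 6 + 26 = 32)
R(H) = 36 (R(H) = 4 + 32 = 36)
I = 1734324
1/(R(√(-29 - 581)) + I) = 1/(36 + 1734324) = 1/1734360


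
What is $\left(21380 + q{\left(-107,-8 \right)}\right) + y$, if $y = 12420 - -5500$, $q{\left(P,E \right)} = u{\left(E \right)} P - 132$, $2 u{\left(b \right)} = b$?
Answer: $39596$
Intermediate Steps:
$u{\left(b \right)} = \frac{b}{2}$
$q{\left(P,E \right)} = -132 + \frac{E P}{2}$ ($q{\left(P,E \right)} = \frac{E}{2} P - 132 = \frac{E P}{2} - 132 = -132 + \frac{E P}{2}$)
$y = 17920$ ($y = 12420 + 5500 = 17920$)
$\left(21380 + q{\left(-107,-8 \right)}\right) + y = \left(21380 - \left(132 + 4 \left(-107\right)\right)\right) + 17920 = \left(21380 + \left(-132 + 428\right)\right) + 17920 = \left(21380 + 296\right) + 17920 = 21676 + 17920 = 39596$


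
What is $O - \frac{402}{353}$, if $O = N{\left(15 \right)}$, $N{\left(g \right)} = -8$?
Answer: $- \frac{3226}{353} \approx -9.1388$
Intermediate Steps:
$O = -8$
$O - \frac{402}{353} = -8 - \frac{402}{353} = - \frac{3226}{353}$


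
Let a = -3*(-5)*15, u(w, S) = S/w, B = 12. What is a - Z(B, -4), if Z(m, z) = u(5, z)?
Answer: 1129/5 ≈ 225.80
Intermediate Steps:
Z(m, z) = z/5
a = 225 (a = 15*15 = 225)
a - Z(B, -4) = 225 - (-4)/5 = 225 - 1*(-4/5) = 225 + 4/5 = 1129/5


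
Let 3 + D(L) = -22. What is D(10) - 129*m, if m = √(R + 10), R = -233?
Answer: -25 - 129*I*√223 ≈ -25.0 - 1926.4*I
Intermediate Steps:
D(L) = -25 (D(L) = -3 - 22 = -25)
m = I*√223 (m = √(-233 + 10) = √(-223) = I*√223 ≈ 14.933*I)
D(10) - 129*m = -25 - 129*I*√223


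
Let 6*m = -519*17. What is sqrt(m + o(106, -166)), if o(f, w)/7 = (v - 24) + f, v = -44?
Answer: I*sqrt(4818)/2 ≈ 34.706*I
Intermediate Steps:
o(f, w) = -476 + 7*f (o(f, w) = 7*((-44 - 24) + f) = 7*(-68 + f) = -476 + 7*f)
m = -2941/2 (m = (-519*17)/6 = (1/6)*(-8823) = -2941/2 ≈ -1470.5)
sqrt(m + o(106, -166)) = sqrt(-2941/2 + (-476 + 7*106)) = sqrt(-2941/2 + (-476 + 742)) = sqrt(-2941/2 + 266) = sqrt(-2409/2) = I*sqrt(4818)/2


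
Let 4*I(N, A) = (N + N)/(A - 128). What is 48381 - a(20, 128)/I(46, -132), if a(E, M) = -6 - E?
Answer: 1106003/23 ≈ 48087.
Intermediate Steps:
I(N, A) = N/(2*(-128 + A)) (I(N, A) = ((N + N)/(A - 128))/4 = ((2*N)/(-128 + A))/4 = (2*N/(-128 + A))/4 = N/(2*(-128 + A)))
48381 - a(20, 128)/I(46, -132) = 48381 - (-6 - 1*20)/((1/2)*46/(-128 - 132)) = 48381 - (-6 - 20)/((1/2)*46/(-260)) = 48381 - (-26)/((1/2)*46*(-1/260)) = 48381 - (-26)/(-23/260) = 48381 - (-26)*(-260)/23 = 48381 - 1*6760/23 = 48381 - 6760/23 = 1106003/23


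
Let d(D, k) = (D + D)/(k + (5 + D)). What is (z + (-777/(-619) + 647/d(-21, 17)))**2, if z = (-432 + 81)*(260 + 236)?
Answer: 20489344083596454889/675896004 ≈ 3.0314e+10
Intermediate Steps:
d(D, k) = 2*D/(5 + D + k) (d(D, k) = (2*D)/(5 + D + k) = 2*D/(5 + D + k))
z = -174096 (z = -351*496 = -174096)
(z + (-777/(-619) + 647/d(-21, 17)))**2 = (-174096 + (-777/(-619) + 647/((2*(-21)/(5 - 21 + 17)))))**2 = (-174096 + (-777*(-1/619) + 647/((2*(-21)/1))))**2 = (-174096 + (777/619 + 647/((2*(-21)*1))))**2 = (-174096 + (777/619 + 647/(-42)))**2 = (-174096 + (777/619 + 647*(-1/42)))**2 = (-174096 + (777/619 - 647/42))**2 = (-174096 - 367859/25998)**2 = (-4526515667/25998)**2 = 20489344083596454889/675896004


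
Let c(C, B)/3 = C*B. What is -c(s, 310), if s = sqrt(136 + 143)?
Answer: -2790*sqrt(31) ≈ -15534.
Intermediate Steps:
s = 3*sqrt(31) (s = sqrt(279) = 3*sqrt(31) ≈ 16.703)
c(C, B) = 3*B*C (c(C, B) = 3*(C*B) = 3*(B*C) = 3*B*C)
-c(s, 310) = -3*310*3*sqrt(31) = -2790*sqrt(31)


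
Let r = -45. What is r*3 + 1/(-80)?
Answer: -10801/80 ≈ -135.01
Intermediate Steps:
r*3 + 1/(-80) = -45*3 + 1/(-80) = -135 - 1/80 = -10801/80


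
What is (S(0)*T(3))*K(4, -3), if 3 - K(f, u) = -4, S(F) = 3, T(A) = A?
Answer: 63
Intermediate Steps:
K(f, u) = 7 (K(f, u) = 3 - 1*(-4) = 3 + 4 = 7)
(S(0)*T(3))*K(4, -3) = (3*3)*7 = 9*7 = 63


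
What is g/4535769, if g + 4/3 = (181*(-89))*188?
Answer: -9085480/13607307 ≈ -0.66769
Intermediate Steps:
g = -9085480/3 (g = -4/3 + (181*(-89))*188 = -4/3 - 16109*188 = -4/3 - 3028492 = -9085480/3 ≈ -3.0285e+6)
g/4535769 = -9085480/3/4535769 = -9085480/3*1/4535769 = -9085480/13607307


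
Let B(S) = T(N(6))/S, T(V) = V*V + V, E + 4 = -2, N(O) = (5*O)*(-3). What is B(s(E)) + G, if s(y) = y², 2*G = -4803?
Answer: -2179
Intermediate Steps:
N(O) = -15*O
E = -6 (E = -4 - 2 = -6)
T(V) = V + V² (T(V) = V² + V = V + V²)
G = -4803/2 (G = (½)*(-4803) = -4803/2 ≈ -2401.5)
B(S) = 8010/S (B(S) = ((-15*6)*(1 - 15*6))/S = (-90*(1 - 90))/S = (-90*(-89))/S = 8010/S)
B(s(E)) + G = 8010/((-6)²) - 4803/2 = 8010/36 - 4803/2 = 8010*(1/36) - 4803/2 = 445/2 - 4803/2 = -2179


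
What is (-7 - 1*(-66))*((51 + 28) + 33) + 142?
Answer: 6750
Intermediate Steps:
(-7 - 1*(-66))*((51 + 28) + 33) + 142 = (-7 + 66)*(79 + 33) + 142 = 59*112 + 142 = 6608 + 142 = 6750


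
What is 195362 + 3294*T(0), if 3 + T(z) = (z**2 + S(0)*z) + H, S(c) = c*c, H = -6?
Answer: 165716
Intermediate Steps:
S(c) = c**2
T(z) = -9 + z**2 (T(z) = -3 + ((z**2 + 0**2*z) - 6) = -3 + ((z**2 + 0*z) - 6) = -3 + ((z**2 + 0) - 6) = -3 + (z**2 - 6) = -3 + (-6 + z**2) = -9 + z**2)
195362 + 3294*T(0) = 195362 + 3294*(-9 + 0**2) = 195362 + 3294*(-9 + 0) = 195362 + 3294*(-9) = 195362 - 29646 = 165716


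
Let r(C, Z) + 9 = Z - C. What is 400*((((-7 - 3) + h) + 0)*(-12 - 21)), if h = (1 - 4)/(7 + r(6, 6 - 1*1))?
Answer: 118800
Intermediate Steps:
r(C, Z) = -9 + Z - C (r(C, Z) = -9 + (Z - C) = -9 + Z - C)
h = 1 (h = (1 - 4)/(7 + (-9 + (6 - 1*1) - 1*6)) = -3/(7 + (-9 + (6 - 1) - 6)) = -3/(7 + (-9 + 5 - 6)) = -3/(7 - 10) = -3/(-3) = -3*(-⅓) = 1)
400*((((-7 - 3) + h) + 0)*(-12 - 21)) = 400*((((-7 - 3) + 1) + 0)*(-12 - 21)) = 400*(((-10 + 1) + 0)*(-33)) = 400*((-9 + 0)*(-33)) = 400*(-9*(-33)) = 400*297 = 118800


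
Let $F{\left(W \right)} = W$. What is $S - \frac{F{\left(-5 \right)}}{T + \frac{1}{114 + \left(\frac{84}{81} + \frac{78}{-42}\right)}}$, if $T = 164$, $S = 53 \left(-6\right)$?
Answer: $- \frac{1115536579}{3508313} \approx -317.97$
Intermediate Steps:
$S = -318$
$S - \frac{F{\left(-5 \right)}}{T + \frac{1}{114 + \left(\frac{84}{81} + \frac{78}{-42}\right)}} = -318 - \frac{1}{164 + \frac{1}{114 + \left(\frac{84}{81} + \frac{78}{-42}\right)}} \left(-5\right) = -318 - \frac{1}{164 + \frac{1}{114 + \left(84 \cdot \frac{1}{81} + 78 \left(- \frac{1}{42}\right)\right)}} \left(-5\right) = -318 - \frac{1}{164 + \frac{1}{114 + \left(\frac{28}{27} - \frac{13}{7}\right)}} \left(-5\right) = -318 - \frac{1}{164 + \frac{1}{114 - \frac{155}{189}}} \left(-5\right) = -318 - \frac{1}{164 + \frac{1}{\frac{21391}{189}}} \left(-5\right) = -318 - \frac{1}{164 + \frac{189}{21391}} \left(-5\right) = -318 - \frac{1}{\frac{3508313}{21391}} \left(-5\right) = -318 - \frac{21391}{3508313} \left(-5\right) = -318 - - \frac{106955}{3508313} = -318 + \frac{106955}{3508313} = - \frac{1115536579}{3508313}$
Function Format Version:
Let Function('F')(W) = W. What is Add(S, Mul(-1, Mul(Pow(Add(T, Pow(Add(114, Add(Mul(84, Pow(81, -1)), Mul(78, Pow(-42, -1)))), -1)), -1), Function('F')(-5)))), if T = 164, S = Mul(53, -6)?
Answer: Rational(-1115536579, 3508313) ≈ -317.97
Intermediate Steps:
S = -318
Add(S, Mul(-1, Mul(Pow(Add(T, Pow(Add(114, Add(Mul(84, Pow(81, -1)), Mul(78, Pow(-42, -1)))), -1)), -1), Function('F')(-5)))) = Add(-318, Mul(-1, Mul(Pow(Add(164, Pow(Add(114, Add(Mul(84, Pow(81, -1)), Mul(78, Pow(-42, -1)))), -1)), -1), -5))) = Add(-318, Mul(-1, Mul(Pow(Add(164, Pow(Add(114, Add(Mul(84, Rational(1, 81)), Mul(78, Rational(-1, 42)))), -1)), -1), -5))) = Add(-318, Mul(-1, Mul(Pow(Add(164, Pow(Add(114, Add(Rational(28, 27), Rational(-13, 7))), -1)), -1), -5))) = Add(-318, Mul(-1, Mul(Pow(Add(164, Pow(Add(114, Rational(-155, 189)), -1)), -1), -5))) = Add(-318, Mul(-1, Mul(Pow(Add(164, Pow(Rational(21391, 189), -1)), -1), -5))) = Add(-318, Mul(-1, Mul(Pow(Add(164, Rational(189, 21391)), -1), -5))) = Add(-318, Mul(-1, Mul(Pow(Rational(3508313, 21391), -1), -5))) = Add(-318, Mul(-1, Mul(Rational(21391, 3508313), -5))) = Add(-318, Mul(-1, Rational(-106955, 3508313))) = Add(-318, Rational(106955, 3508313)) = Rational(-1115536579, 3508313)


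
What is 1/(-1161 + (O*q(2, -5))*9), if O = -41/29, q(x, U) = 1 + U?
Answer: -29/32193 ≈ -0.00090082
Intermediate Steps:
O = -41/29 (O = -41*1/29 = -41/29 ≈ -1.4138)
1/(-1161 + (O*q(2, -5))*9) = 1/(-1161 - 41*(1 - 5)/29*9) = 1/(-1161 - 41/29*(-4)*9) = 1/(-1161 + (164/29)*9) = 1/(-1161 + 1476/29) = 1/(-32193/29) = -29/32193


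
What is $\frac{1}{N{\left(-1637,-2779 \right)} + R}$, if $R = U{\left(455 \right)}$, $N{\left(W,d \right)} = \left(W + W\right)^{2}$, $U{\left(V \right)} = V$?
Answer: $\frac{1}{10719531} \approx 9.3288 \cdot 10^{-8}$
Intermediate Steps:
$N{\left(W,d \right)} = 4 W^{2}$ ($N{\left(W,d \right)} = \left(2 W\right)^{2} = 4 W^{2}$)
$R = 455$
$\frac{1}{N{\left(-1637,-2779 \right)} + R} = \frac{1}{4 \left(-1637\right)^{2} + 455} = \frac{1}{4 \cdot 2679769 + 455} = \frac{1}{10719076 + 455} = \frac{1}{10719531}$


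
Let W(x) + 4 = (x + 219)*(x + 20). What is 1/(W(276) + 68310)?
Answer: 1/214826 ≈ 4.6549e-6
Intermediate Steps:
W(x) = -4 + (20 + x)*(219 + x) (W(x) = -4 + (x + 219)*(x + 20) = -4 + (219 + x)*(20 + x) = -4 + (20 + x)*(219 + x))
1/(W(276) + 68310) = 1/((4376 + 276**2 + 239*276) + 68310) = 1/((4376 + 76176 + 65964) + 68310) = 1/(146516 + 68310) = 1/214826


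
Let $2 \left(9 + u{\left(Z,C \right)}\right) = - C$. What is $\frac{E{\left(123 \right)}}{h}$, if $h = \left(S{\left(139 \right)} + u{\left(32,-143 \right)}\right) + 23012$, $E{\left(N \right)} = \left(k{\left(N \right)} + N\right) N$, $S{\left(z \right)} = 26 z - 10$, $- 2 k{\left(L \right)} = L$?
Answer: $\frac{15129}{53357} \approx 0.28354$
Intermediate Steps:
$k{\left(L \right)} = - \frac{L}{2}$
$u{\left(Z,C \right)} = -9 - \frac{C}{2}$ ($u{\left(Z,C \right)} = -9 + \frac{\left(-1\right) C}{2} = -9 - \frac{C}{2}$)
$S{\left(z \right)} = -10 + 26 z$
$E{\left(N \right)} = \frac{N^{2}}{2}$ ($E{\left(N \right)} = \left(- \frac{N}{2} + N\right) N = \frac{N}{2} N = \frac{N^{2}}{2}$)
$h = \frac{53357}{2}$ ($h = \left(\left(-10 + 26 \cdot 139\right) - - \frac{125}{2}\right) + 23012 = \left(\left(-10 + 3614\right) + \left(-9 + \frac{143}{2}\right)\right) + 23012 = \left(3604 + \frac{125}{2}\right) + 23012 = \frac{7333}{2} + 23012 = \frac{53357}{2} \approx 26679.0$)
$\frac{E{\left(123 \right)}}{h} = \frac{\frac{1}{2} \cdot 123^{2}}{\frac{53357}{2}} = \frac{1}{2} \cdot 15129 \cdot \frac{2}{53357} = \frac{15129}{2} \cdot \frac{2}{53357} = \frac{15129}{53357}$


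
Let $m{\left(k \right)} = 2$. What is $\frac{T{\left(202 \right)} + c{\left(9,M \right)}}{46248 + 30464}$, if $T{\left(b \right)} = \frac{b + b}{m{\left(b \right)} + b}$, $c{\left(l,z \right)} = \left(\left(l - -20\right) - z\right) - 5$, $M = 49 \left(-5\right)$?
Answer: $\frac{3455}{978078} \approx 0.0035324$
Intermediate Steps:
$M = -245$
$c{\left(l,z \right)} = 15 + l - z$ ($c{\left(l,z \right)} = \left(\left(l + 20\right) - z\right) - 5 = \left(\left(20 + l\right) - z\right) - 5 = \left(20 + l - z\right) - 5 = 15 + l - z$)
$T{\left(b \right)} = \frac{2 b}{2 + b}$ ($T{\left(b \right)} = \frac{b + b}{2 + b} = \frac{2 b}{2 + b}$)
$\frac{T{\left(202 \right)} + c{\left(9,M \right)}}{46248 + 30464} = \frac{2 \cdot 202 \frac{1}{2 + 202} + \left(15 + 9 - -245\right)}{46248 + 30464} = \frac{2 \cdot 202 \cdot \frac{1}{204} + \left(15 + 9 + 245\right)}{76712} = \left(2 \cdot 202 \cdot \frac{1}{204} + 269\right) \frac{1}{76712} = \left(\frac{101}{51} + 269\right) \frac{1}{76712} = \frac{13820}{51} \cdot \frac{1}{76712} = \frac{3455}{978078}$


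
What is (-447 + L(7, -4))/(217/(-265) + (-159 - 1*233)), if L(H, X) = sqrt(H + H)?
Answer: 39485/34699 - 265*sqrt(14)/104097 ≈ 1.1284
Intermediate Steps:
L(H, X) = sqrt(2)*sqrt(H) (L(H, X) = sqrt(2*H) = sqrt(2)*sqrt(H))
(-447 + L(7, -4))/(217/(-265) + (-159 - 1*233)) = (-447 + sqrt(2)*sqrt(7))/(217/(-265) + (-159 - 1*233)) = (-447 + sqrt(14))/(217*(-1/265) + (-159 - 233)) = (-447 + sqrt(14))/(-217/265 - 392) = (-447 + sqrt(14))/(-104097/265) = (-447 + sqrt(14))*(-265/104097) = 39485/34699 - 265*sqrt(14)/104097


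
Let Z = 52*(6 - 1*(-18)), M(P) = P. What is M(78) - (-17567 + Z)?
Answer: 16397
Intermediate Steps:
Z = 1248 (Z = 52*(6 + 18) = 52*24 = 1248)
M(78) - (-17567 + Z) = 78 - (-17567 + 1248) = 78 - 1*(-16319) = 78 + 16319 = 16397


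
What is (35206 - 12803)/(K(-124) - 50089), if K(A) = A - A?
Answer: -22403/50089 ≈ -0.44726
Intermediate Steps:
K(A) = 0
(35206 - 12803)/(K(-124) - 50089) = (35206 - 12803)/(0 - 50089) = 22403/(-50089) = 22403*(-1/50089) = -22403/50089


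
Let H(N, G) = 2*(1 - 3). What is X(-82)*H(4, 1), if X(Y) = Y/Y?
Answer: -4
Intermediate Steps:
X(Y) = 1
H(N, G) = -4 (H(N, G) = 2*(-2) = -4)
X(-82)*H(4, 1) = 1*(-4) = -4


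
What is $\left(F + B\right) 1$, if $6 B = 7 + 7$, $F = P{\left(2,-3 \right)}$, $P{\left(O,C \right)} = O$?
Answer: $\frac{13}{3} \approx 4.3333$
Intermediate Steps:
$F = 2$
$B = \frac{7}{3}$ ($B = \frac{7 + 7}{6} = \frac{1}{6} \cdot 14 = \frac{7}{3} \approx 2.3333$)
$\left(F + B\right) 1 = \left(2 + \frac{7}{3}\right) 1 = \frac{13}{3} \cdot 1 = \frac{13}{3}$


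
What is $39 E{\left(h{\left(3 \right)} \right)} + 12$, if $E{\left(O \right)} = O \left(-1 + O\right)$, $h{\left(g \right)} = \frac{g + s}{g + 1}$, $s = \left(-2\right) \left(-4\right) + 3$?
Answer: $\frac{1413}{4} \approx 353.25$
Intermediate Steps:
$s = 11$ ($s = 8 + 3 = 11$)
$h{\left(g \right)} = \frac{11 + g}{1 + g}$ ($h{\left(g \right)} = \frac{g + 11}{g + 1} = \frac{11 + g}{1 + g}$)
$39 E{\left(h{\left(3 \right)} \right)} + 12 = 39 \frac{11 + 3}{1 + 3} \left(-1 + \frac{11 + 3}{1 + 3}\right) + 12 = 39 \cdot \frac{1}{4} \cdot 14 \left(-1 + \frac{1}{4} \cdot 14\right) + 12 = 39 \frac{7 \left(-1 + \frac{7}{2}\right)}{2} + 12 = 39 \cdot \frac{7}{2} \cdot \frac{5}{2} + 12 = 39 \cdot \frac{35}{4} + 12 = \frac{1365}{4} + 12 = \frac{1413}{4}$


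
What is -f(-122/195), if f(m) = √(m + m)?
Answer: -2*I*√11895/195 ≈ -1.1186*I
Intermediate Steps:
f(m) = √2*√m (f(m) = √(2*m) = √2*√m)
-f(-122/195) = -√2*√(-122/195) = -√2*I*√23790/195 = -2*I*√11895/195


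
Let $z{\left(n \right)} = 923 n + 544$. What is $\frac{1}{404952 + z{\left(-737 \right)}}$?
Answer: $- \frac{1}{274755} \approx -3.6396 \cdot 10^{-6}$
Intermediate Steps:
$z{\left(n \right)} = 544 + 923 n$
$\frac{1}{404952 + z{\left(-737 \right)}} = \frac{1}{404952 + \left(544 + 923 \left(-737\right)\right)} = \frac{1}{404952 + \left(544 - 680251\right)} = \frac{1}{404952 - 679707} = \frac{1}{-274755} = - \frac{1}{274755}$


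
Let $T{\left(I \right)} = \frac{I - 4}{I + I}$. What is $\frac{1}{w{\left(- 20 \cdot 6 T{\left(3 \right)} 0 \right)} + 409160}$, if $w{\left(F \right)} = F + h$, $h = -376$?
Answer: $\frac{1}{408784} \approx 2.4463 \cdot 10^{-6}$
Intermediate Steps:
$T{\left(I \right)} = \frac{-4 + I}{2 I}$
$w{\left(F \right)} = -376 + F$ ($w{\left(F \right)} = F - 376 = -376 + F$)
$\frac{1}{w{\left(- 20 \cdot 6 T{\left(3 \right)} 0 \right)} + 409160} = \frac{1}{\left(-376 - 20 \cdot 6 \frac{-4 + 3}{2 \cdot 3} \cdot 0\right) + 409160} = \frac{1}{\left(-376 - 20 \cdot 6 \cdot \frac{1}{2} \cdot \frac{1}{3} \left(-1\right) 0\right) + 409160} = \frac{1}{\left(-376 - 20 \cdot 6 \left(- \frac{1}{6}\right) 0\right) + 409160} = \frac{1}{\left(-376 - 20 \left(\left(-1\right) 0\right)\right) + 409160} = \frac{1}{\left(-376 - 0\right) + 409160} = \frac{1}{\left(-376 + 0\right) + 409160} = \frac{1}{-376 + 409160} = \frac{1}{408784}$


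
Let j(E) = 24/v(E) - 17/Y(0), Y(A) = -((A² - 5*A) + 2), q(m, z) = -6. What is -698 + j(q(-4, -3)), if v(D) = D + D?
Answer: -1383/2 ≈ -691.50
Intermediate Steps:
v(D) = 2*D
Y(A) = -2 - A² + 5*A (Y(A) = -(2 + A² - 5*A) = -2 - A² + 5*A)
j(E) = 17/2 + 12/E (j(E) = 24/((2*E)) - 17/(-2 - 1*0² + 5*0) = 24*(1/(2*E)) - 17/(-2 - 1*0 + 0) = 12/E - 17/(-2 + 0 + 0) = 12/E - 17/(-2) = 12/E - 17*(-½) = 12/E + 17/2 = 17/2 + 12/E)
-698 + j(q(-4, -3)) = -698 + (17/2 + 12/(-6)) = -698 + (17/2 + 12*(-⅙)) = -698 + (17/2 - 2) = -698 + 13/2 = -1383/2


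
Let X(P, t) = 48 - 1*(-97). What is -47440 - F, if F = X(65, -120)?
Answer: -47585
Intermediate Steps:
X(P, t) = 145 (X(P, t) = 48 + 97 = 145)
F = 145
-47440 - F = -47440 - 1*145 = -47440 - 145 = -47585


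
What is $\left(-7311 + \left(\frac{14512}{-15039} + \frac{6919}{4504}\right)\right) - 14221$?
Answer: $- \frac{1458445452199}{67735656} \approx -21531.0$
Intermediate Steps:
$\left(-7311 + \left(\frac{14512}{-15039} + \frac{6919}{4504}\right)\right) - 14221 = \left(-7311 + \left(14512 \left(- \frac{1}{15039}\right) + 6919 \cdot \frac{1}{4504}\right)\right) - 14221 = \left(-7311 + \left(- \frac{14512}{15039} + \frac{6919}{4504}\right)\right) - 14221 = \left(-7311 + \frac{38692793}{67735656}\right) - 14221 = - \frac{495176688223}{67735656} - 14221 = - \frac{1458445452199}{67735656}$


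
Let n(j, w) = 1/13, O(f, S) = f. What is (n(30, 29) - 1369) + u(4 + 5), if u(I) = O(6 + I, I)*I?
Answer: -16041/13 ≈ -1233.9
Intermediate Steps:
n(j, w) = 1/13
u(I) = I*(6 + I) (u(I) = (6 + I)*I = I*(6 + I))
(n(30, 29) - 1369) + u(4 + 5) = (1/13 - 1369) + (4 + 5)*(6 + (4 + 5)) = -17796/13 + 9*(6 + 9) = -17796/13 + 9*15 = -17796/13 + 135 = -16041/13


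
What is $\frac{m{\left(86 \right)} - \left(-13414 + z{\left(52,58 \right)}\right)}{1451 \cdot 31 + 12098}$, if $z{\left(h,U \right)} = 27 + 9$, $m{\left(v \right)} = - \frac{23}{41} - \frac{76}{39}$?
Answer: $\frac{21387409}{91269321} \approx 0.23433$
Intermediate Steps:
$m{\left(v \right)} = - \frac{4013}{1599}$ ($m{\left(v \right)} = \left(-23\right) \frac{1}{41} - \frac{76}{39} = - \frac{23}{41} - \frac{76}{39} = - \frac{4013}{1599}$)
$z{\left(h,U \right)} = 36$
$\frac{m{\left(86 \right)} - \left(-13414 + z{\left(52,58 \right)}\right)}{1451 \cdot 31 + 12098} = \frac{- \frac{4013}{1599} + \left(13414 - 36\right)}{1451 \cdot 31 + 12098} = \frac{- \frac{4013}{1599} + \left(13414 - 36\right)}{44981 + 12098} = \frac{- \frac{4013}{1599} + 13378}{57079} = \frac{21387409}{1599} \cdot \frac{1}{57079} = \frac{21387409}{91269321}$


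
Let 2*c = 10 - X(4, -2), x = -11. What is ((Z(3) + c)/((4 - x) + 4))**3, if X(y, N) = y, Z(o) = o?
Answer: 216/6859 ≈ 0.031491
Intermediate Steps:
c = 3 (c = (10 - 1*4)/2 = (10 - 4)/2 = (1/2)*6 = 3)
((Z(3) + c)/((4 - x) + 4))**3 = ((3 + 3)/((4 - 1*(-11)) + 4))**3 = (6/((4 + 11) + 4))**3 = (6/(15 + 4))**3 = (6/19)**3 = 216/6859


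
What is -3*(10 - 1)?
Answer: -27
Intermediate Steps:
-3*(10 - 1) = -3*9 = -27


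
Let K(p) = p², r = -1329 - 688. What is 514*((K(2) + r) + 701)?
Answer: -674368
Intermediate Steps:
r = -2017
514*((K(2) + r) + 701) = 514*((2² - 2017) + 701) = 514*((4 - 2017) + 701) = 514*(-2013 + 701) = 514*(-1312) = -674368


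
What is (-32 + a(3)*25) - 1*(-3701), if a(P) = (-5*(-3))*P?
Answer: 4794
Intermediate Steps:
a(P) = 15*P
(-32 + a(3)*25) - 1*(-3701) = (-32 + (15*3)*25) - 1*(-3701) = (-32 + 45*25) + 3701 = (-32 + 1125) + 3701 = 1093 + 3701 = 4794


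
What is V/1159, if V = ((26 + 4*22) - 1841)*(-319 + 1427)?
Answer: -1913516/1159 ≈ -1651.0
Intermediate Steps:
V = -1913516 (V = ((26 + 88) - 1841)*1108 = (114 - 1841)*1108 = -1727*1108 = -1913516)
V/1159 = -1913516/1159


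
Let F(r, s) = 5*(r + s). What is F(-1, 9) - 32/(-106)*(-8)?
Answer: 1992/53 ≈ 37.585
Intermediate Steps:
F(r, s) = 5*r + 5*s
F(-1, 9) - 32/(-106)*(-8) = (5*(-1) + 5*9) - 32/(-106)*(-8) = (-5 + 45) - 32*(-1/106)*(-8) = 40 + (16/53)*(-8) = 40 - 128/53 = 1992/53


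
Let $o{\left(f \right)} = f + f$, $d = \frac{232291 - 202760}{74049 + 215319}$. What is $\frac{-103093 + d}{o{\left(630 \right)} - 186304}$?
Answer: $\frac{29831785693}{53545812192} \approx 0.55713$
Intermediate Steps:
$d = \frac{29531}{289368} \approx 0.10205$
$o{\left(f \right)} = 2 f$
$\frac{-103093 + d}{o{\left(630 \right)} - 186304} = \frac{-103093 + \frac{29531}{289368}}{2 \cdot 630 - 186304} = - \frac{29831785693}{289368 \left(1260 - 186304\right)} = - \frac{29831785693}{289368 \left(-185044\right)} = \left(- \frac{29831785693}{289368}\right) \left(- \frac{1}{185044}\right) = \frac{29831785693}{53545812192}$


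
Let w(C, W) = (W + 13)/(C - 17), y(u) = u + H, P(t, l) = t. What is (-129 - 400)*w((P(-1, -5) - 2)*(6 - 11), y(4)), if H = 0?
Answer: 8993/2 ≈ 4496.5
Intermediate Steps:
y(u) = u (y(u) = u + 0 = u)
w(C, W) = (13 + W)/(-17 + C)
(-129 - 400)*w((P(-1, -5) - 2)*(6 - 11), y(4)) = (-129 - 400)*((13 + 4)/(-17 + (-1 - 2)*(6 - 11))) = -529*17/(-17 - 3*(-5)) = -529*17/(-17 + 15) = -529*17/(-2) = -(-529)*17/2 = -529*(-17/2) = 8993/2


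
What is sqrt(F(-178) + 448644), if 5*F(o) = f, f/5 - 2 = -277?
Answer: sqrt(448369) ≈ 669.60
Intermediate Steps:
f = -1375 (f = 10 + 5*(-277) = 10 - 1385 = -1375)
F(o) = -275 (F(o) = (1/5)*(-1375) = -275)
sqrt(F(-178) + 448644) = sqrt(-275 + 448644) = sqrt(448369)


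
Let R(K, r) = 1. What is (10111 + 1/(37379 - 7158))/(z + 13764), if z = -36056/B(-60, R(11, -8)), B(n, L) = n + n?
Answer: 4583467980/6375633707 ≈ 0.71890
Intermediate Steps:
B(n, L) = 2*n
z = 4507/15 (z = -36056/(2*(-60)) = -36056/(-120) = -36056*(-1/120) = 4507/15 ≈ 300.47)
(10111 + 1/(37379 - 7158))/(z + 13764) = (10111 + 1/(37379 - 7158))/(4507/15 + 13764) = (10111 + 1/30221)/(210967/15) = (10111 + 1/30221)*(15/210967) = (305564532/30221)*(15/210967) = 4583467980/6375633707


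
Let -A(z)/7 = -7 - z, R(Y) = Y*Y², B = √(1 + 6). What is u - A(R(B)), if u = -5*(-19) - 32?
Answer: 14 - 49*√7 ≈ -115.64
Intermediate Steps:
u = 63 (u = 95 - 32 = 63)
B = √7 ≈ 2.6458
R(Y) = Y³
A(z) = 49 + 7*z (A(z) = -7*(-7 - z) = 49 + 7*z)
u - A(R(B)) = 63 - (49 + 7*(√7)³) = 63 - (49 + 7*(7*√7)) = 63 - (49 + 49*√7) = 63 + (-49 - 49*√7) = 14 - 49*√7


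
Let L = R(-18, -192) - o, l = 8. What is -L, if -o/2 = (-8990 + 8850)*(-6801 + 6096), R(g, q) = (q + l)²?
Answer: -231256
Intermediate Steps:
R(g, q) = (8 + q)² (R(g, q) = (q + 8)² = (8 + q)²)
o = -197400 (o = -2*(-8990 + 8850)*(-6801 + 6096) = -(-280)*(-705) = -2*98700 = -197400)
L = 231256 (L = (8 - 192)² - 1*(-197400) = (-184)² + 197400 = 33856 + 197400 = 231256)
-L = -1*231256 = -231256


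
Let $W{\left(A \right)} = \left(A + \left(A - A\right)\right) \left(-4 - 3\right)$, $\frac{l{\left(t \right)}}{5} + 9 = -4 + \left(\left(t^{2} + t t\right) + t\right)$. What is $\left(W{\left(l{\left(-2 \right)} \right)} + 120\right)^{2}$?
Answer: $133225$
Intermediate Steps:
$l{\left(t \right)} = -65 + 5 t + 10 t^{2}$ ($l{\left(t \right)} = -45 + 5 \left(-4 + \left(\left(t^{2} + t t\right) + t\right)\right) = -45 + 5 \left(-4 + \left(\left(t^{2} + t^{2}\right) + t\right)\right) = -45 + 5 \left(-4 + \left(2 t^{2} + t\right)\right) = -45 + 5 \left(-4 + \left(t + 2 t^{2}\right)\right) = -45 + 5 \left(-4 + t + 2 t^{2}\right) = -45 + \left(-20 + 5 t + 10 t^{2}\right) = -65 + 5 t + 10 t^{2}$)
$W{\left(A \right)} = - 7 A$ ($W{\left(A \right)} = \left(A + 0\right) \left(-7\right) = A \left(-7\right) = - 7 A$)
$\left(W{\left(l{\left(-2 \right)} \right)} + 120\right)^{2} = \left(- 7 \left(-65 + 5 \left(-2\right) + 10 \left(-2\right)^{2}\right) + 120\right)^{2} = \left(- 7 \left(-65 - 10 + 10 \cdot 4\right) + 120\right)^{2} = \left(- 7 \left(-65 - 10 + 40\right) + 120\right)^{2} = \left(\left(-7\right) \left(-35\right) + 120\right)^{2} = \left(245 + 120\right)^{2} = 365^{2} = 133225$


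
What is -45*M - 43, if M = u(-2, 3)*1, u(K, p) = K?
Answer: 47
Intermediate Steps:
M = -2 (M = -2*1 = -2)
-45*M - 43 = -45*(-2) - 43 = 90 - 43 = 47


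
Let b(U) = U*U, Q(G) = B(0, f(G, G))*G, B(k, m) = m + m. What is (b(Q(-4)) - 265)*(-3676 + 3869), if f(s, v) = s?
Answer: 146487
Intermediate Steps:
B(k, m) = 2*m
Q(G) = 2*G**2 (Q(G) = (2*G)*G = 2*G**2)
b(U) = U**2
(b(Q(-4)) - 265)*(-3676 + 3869) = ((2*(-4)**2)**2 - 265)*(-3676 + 3869) = ((2*16)**2 - 265)*193 = (32**2 - 265)*193 = (1024 - 265)*193 = 759*193 = 146487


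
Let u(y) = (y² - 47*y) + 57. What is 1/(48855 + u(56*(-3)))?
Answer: 1/85032 ≈ 1.1760e-5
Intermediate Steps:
u(y) = 57 + y² - 47*y
1/(48855 + u(56*(-3))) = 1/(48855 + (57 + (56*(-3))² - 2632*(-3))) = 1/(48855 + (57 + (-168)² - 47*(-168))) = 1/(48855 + (57 + 28224 + 7896)) = 1/(48855 + 36177) = 1/85032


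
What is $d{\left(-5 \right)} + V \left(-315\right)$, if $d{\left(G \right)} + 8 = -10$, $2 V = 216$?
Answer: $-34038$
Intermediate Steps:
$V = 108$ ($V = \frac{1}{2} \cdot 216 = 108$)
$d{\left(G \right)} = -18$ ($d{\left(G \right)} = -8 - 10 = -18$)
$d{\left(-5 \right)} + V \left(-315\right) = -18 + 108 \left(-315\right) = -18 - 34020 = -34038$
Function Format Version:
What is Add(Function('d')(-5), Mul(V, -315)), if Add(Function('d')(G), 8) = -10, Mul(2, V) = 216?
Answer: -34038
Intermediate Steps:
V = 108 (V = Mul(Rational(1, 2), 216) = 108)
Function('d')(G) = -18 (Function('d')(G) = Add(-8, -10) = -18)
Add(Function('d')(-5), Mul(V, -315)) = Add(-18, Mul(108, -315)) = Add(-18, -34020) = -34038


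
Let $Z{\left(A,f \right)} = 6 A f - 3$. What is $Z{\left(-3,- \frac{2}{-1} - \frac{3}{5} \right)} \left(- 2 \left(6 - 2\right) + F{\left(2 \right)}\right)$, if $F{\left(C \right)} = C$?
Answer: $\frac{846}{5} \approx 169.2$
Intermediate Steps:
$Z{\left(A,f \right)} = -3 + 6 A f$ ($Z{\left(A,f \right)} = 6 A f - 3 = -3 + 6 A f$)
$Z{\left(-3,- \frac{2}{-1} - \frac{3}{5} \right)} \left(- 2 \left(6 - 2\right) + F{\left(2 \right)}\right) = \left(-3 + 6 \left(-3\right) \left(- \frac{2}{-1} - \frac{3}{5}\right)\right) \left(- 2 \left(6 - 2\right) + 2\right) = \left(-3 + 6 \left(-3\right) \left(\left(-2\right) \left(-1\right) - \frac{3}{5}\right)\right) \left(\left(-2\right) 4 + 2\right) = \left(-3 + 6 \left(-3\right) \left(2 - \frac{3}{5}\right)\right) \left(-8 + 2\right) = \left(-3 + 6 \left(-3\right) \frac{7}{5}\right) \left(-6\right) = \left(-3 - \frac{126}{5}\right) \left(-6\right) = \left(- \frac{141}{5}\right) \left(-6\right) = \frac{846}{5}$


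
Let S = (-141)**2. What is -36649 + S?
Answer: -16768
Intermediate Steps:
S = 19881
-36649 + S = -36649 + 19881 = -16768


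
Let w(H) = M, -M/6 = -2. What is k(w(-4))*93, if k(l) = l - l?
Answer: 0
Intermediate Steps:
M = 12 (M = -6*(-2) = 12)
w(H) = 12
k(l) = 0
k(w(-4))*93 = 0*93 = 0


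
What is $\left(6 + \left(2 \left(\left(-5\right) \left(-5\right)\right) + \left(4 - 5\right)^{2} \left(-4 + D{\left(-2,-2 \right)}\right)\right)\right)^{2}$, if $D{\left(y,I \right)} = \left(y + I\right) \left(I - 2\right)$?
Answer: $4624$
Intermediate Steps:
$D{\left(y,I \right)} = \left(-2 + I\right) \left(I + y\right)$ ($D{\left(y,I \right)} = \left(I + y\right) \left(-2 + I\right) = \left(-2 + I\right) \left(I + y\right)$)
$\left(6 + \left(2 \left(\left(-5\right) \left(-5\right)\right) + \left(4 - 5\right)^{2} \left(-4 + D{\left(-2,-2 \right)}\right)\right)\right)^{2} = \left(6 + \left(2 \left(\left(-5\right) \left(-5\right)\right) + \left(4 - 5\right)^{2} \left(-4 - \left(-12 - 4\right)\right)\right)\right)^{2} = \left(6 + \left(2 \cdot 25 + \left(-1\right)^{2} \left(-4 + \left(4 + 4 + 4 + 4\right)\right)\right)\right)^{2} = \left(6 + \left(50 + 1 \left(-4 + 16\right)\right)\right)^{2} = \left(6 + \left(50 + 1 \cdot 12\right)\right)^{2} = \left(6 + \left(50 + 12\right)\right)^{2} = \left(6 + 62\right)^{2} = 68^{2} = 4624$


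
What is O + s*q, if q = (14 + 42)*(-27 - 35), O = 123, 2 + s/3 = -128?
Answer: 1354203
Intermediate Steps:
s = -390 (s = -6 + 3*(-128) = -6 - 384 = -390)
q = -3472 (q = 56*(-62) = -3472)
O + s*q = 123 - 390*(-3472) = 123 + 1354080 = 1354203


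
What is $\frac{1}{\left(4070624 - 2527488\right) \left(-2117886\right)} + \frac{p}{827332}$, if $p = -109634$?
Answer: $- \frac{89576079557906449}{675968741928879168} \approx -0.13252$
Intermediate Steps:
$\frac{1}{\left(4070624 - 2527488\right) \left(-2117886\right)} + \frac{p}{827332} = \frac{1}{\left(4070624 - 2527488\right) \left(-2117886\right)} - \frac{109634}{827332} = \frac{1}{1543136} \left(- \frac{1}{2117886}\right) - \frac{54817}{413666} = - \frac{1}{3268186130496} - \frac{54817}{413666} = - \frac{89576079557906449}{675968741928879168}$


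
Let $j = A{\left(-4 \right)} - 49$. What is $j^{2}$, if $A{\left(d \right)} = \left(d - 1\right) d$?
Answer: $841$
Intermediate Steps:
$A{\left(d \right)} = d \left(-1 + d\right)$ ($A{\left(d \right)} = \left(-1 + d\right) d = d \left(-1 + d\right)$)
$j = -29$ ($j = - 4 \left(-1 - 4\right) - 49 = \left(-4\right) \left(-5\right) - 49 = 20 - 49 = -29$)
$j^{2} = \left(-29\right)^{2} = 841$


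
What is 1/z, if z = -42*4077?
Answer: -1/171234 ≈ -5.8400e-6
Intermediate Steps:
z = -171234
1/z = 1/(-171234) = -1/171234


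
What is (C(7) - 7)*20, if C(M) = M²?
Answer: 840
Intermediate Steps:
(C(7) - 7)*20 = (7² - 7)*20 = (49 - 7)*20 = 42*20 = 840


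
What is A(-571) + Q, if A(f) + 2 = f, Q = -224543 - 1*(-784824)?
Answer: 559708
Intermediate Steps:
Q = 560281 (Q = -224543 + 784824 = 560281)
A(f) = -2 + f
A(-571) + Q = (-2 - 571) + 560281 = -573 + 560281 = 559708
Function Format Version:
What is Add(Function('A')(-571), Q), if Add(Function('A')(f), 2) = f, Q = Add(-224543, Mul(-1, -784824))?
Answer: 559708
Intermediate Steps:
Q = 560281 (Q = Add(-224543, 784824) = 560281)
Function('A')(f) = Add(-2, f)
Add(Function('A')(-571), Q) = Add(Add(-2, -571), 560281) = Add(-573, 560281) = 559708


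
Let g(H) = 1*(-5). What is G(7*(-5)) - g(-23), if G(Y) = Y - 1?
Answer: -31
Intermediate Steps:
G(Y) = -1 + Y
g(H) = -5
G(7*(-5)) - g(-23) = (-1 + 7*(-5)) - 1*(-5) = (-1 - 35) + 5 = -36 + 5 = -31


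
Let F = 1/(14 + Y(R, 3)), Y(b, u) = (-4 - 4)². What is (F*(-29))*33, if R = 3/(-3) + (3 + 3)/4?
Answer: -319/26 ≈ -12.269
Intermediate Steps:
R = ½ (R = 3*(-⅓) + 6*(¼) = -1 + 3/2 = ½ ≈ 0.50000)
Y(b, u) = 64 (Y(b, u) = (-8)² = 64)
F = 1/78 (F = 1/(14 + 64) = 1/78 ≈ 0.012821)
(F*(-29))*33 = ((1/78)*(-29))*33 = -29/78*33 = -319/26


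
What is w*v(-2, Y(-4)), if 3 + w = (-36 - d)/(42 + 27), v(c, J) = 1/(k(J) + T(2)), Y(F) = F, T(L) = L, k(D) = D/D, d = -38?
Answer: -205/207 ≈ -0.99034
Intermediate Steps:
k(D) = 1
v(c, J) = 1/3 (v(c, J) = 1/(1 + 2) = 1/3)
w = -205/69 (w = -3 + (-36 - 1*(-38))/(42 + 27) = -3 + (-36 + 38)/69 = -3 + 2*(1/69) = -3 + 2/69 = -205/69 ≈ -2.9710)
w*v(-2, Y(-4)) = -205/69*1/3 = -205/207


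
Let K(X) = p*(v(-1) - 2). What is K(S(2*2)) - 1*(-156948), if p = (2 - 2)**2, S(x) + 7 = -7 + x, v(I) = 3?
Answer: 156948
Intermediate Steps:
S(x) = -14 + x (S(x) = -7 + (-7 + x) = -14 + x)
p = 0 (p = 0**2 = 0)
K(X) = 0 (K(X) = 0*(3 - 2) = 0*1 = 0)
K(S(2*2)) - 1*(-156948) = 0 - 1*(-156948) = 0 + 156948 = 156948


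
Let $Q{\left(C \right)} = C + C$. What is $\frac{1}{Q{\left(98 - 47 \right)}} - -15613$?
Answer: $\frac{1592527}{102} \approx 15613.0$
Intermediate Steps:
$Q{\left(C \right)} = 2 C$
$\frac{1}{Q{\left(98 - 47 \right)}} - -15613 = \frac{1}{2 \left(98 - 47\right)} - -15613 = \frac{1}{2 \left(98 - 47\right)} + 15613 = \frac{1}{2 \cdot 51} + 15613 = \frac{1}{102} + 15613 = \frac{1592527}{102}$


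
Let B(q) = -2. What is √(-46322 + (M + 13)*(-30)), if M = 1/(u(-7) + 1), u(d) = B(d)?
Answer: I*√46682 ≈ 216.06*I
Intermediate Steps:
u(d) = -2
M = -1 (M = 1/(-2 + 1) = 1/(-1) = -1)
√(-46322 + (M + 13)*(-30)) = √(-46322 + (-1 + 13)*(-30)) = √(-46322 + 12*(-30)) = √(-46322 - 360) = √(-46682) = I*√46682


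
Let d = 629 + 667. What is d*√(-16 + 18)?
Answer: 1296*√2 ≈ 1832.8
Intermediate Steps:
d = 1296
d*√(-16 + 18) = 1296*√(-16 + 18) = 1296*√2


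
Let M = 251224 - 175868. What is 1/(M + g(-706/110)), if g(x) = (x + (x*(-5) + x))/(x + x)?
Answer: 2/150709 ≈ 1.3271e-5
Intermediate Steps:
M = 75356
g(x) = -3/2 (g(x) = (x + (-5*x + x))/((2*x)) = (x - 4*x)*(1/(2*x)) = (-3*x)*(1/(2*x)) = -3/2)
1/(M + g(-706/110)) = 1/(75356 - 3/2) = 1/(150709/2) = 2/150709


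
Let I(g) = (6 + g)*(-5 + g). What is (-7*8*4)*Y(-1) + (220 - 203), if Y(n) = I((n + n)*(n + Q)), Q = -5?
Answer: -28207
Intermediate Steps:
I(g) = (-5 + g)*(6 + g)
Y(n) = -30 + 2*n*(-5 + n) + 4*n²*(-5 + n)² (Y(n) = -30 + (n + n)*(n - 5) + ((n + n)*(n - 5))² = -30 + (2*n)*(-5 + n) + ((2*n)*(-5 + n))² = -30 + 2*n*(-5 + n) + (2*n*(-5 + n))² = -30 + 2*n*(-5 + n) + 4*n²*(-5 + n)²)
(-7*8*4)*Y(-1) + (220 - 203) = (-7*8*4)*(-30 + 2*(-1)*(-5 - 1) + 4*(-1)²*(-5 - 1)²) + (220 - 203) = (-56*4)*(-30 + 2*(-1)*(-6) + 4*1*(-6)²) + 17 = -224*(-30 + 12 + 4*1*36) + 17 = -224*(-30 + 12 + 144) + 17 = -224*126 + 17 = -28224 + 17 = -28207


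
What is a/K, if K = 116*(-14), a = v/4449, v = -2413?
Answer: 2413/7225176 ≈ 0.00033397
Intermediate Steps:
a = -2413/4449 ≈ -0.54237
K = -1624
a/K = -2413/4449/(-1624) = -2413/4449*(-1/1624) = 2413/7225176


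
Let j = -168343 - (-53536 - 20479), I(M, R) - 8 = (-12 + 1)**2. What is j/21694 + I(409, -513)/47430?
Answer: -745196419/171491070 ≈ -4.3454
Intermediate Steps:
I(M, R) = 129 (I(M, R) = 8 + (-12 + 1)**2 = 8 + (-11)**2 = 8 + 121 = 129)
j = -94328 (j = -168343 - 1*(-74015) = -168343 + 74015 = -94328)
j/21694 + I(409, -513)/47430 = -94328/21694 + 129/47430 = -94328*1/21694 + 129*(1/47430) = -47164/10847 + 43/15810 = -745196419/171491070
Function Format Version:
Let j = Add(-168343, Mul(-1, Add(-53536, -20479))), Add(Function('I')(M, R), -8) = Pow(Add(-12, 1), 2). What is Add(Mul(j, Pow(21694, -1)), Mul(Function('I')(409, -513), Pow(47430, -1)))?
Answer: Rational(-745196419, 171491070) ≈ -4.3454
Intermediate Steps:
Function('I')(M, R) = 129 (Function('I')(M, R) = Add(8, Pow(Add(-12, 1), 2)) = Add(8, Pow(-11, 2)) = Add(8, 121) = 129)
j = -94328 (j = Add(-168343, Mul(-1, -74015)) = Add(-168343, 74015) = -94328)
Add(Mul(j, Pow(21694, -1)), Mul(Function('I')(409, -513), Pow(47430, -1))) = Add(Mul(-94328, Pow(21694, -1)), Mul(129, Pow(47430, -1))) = Add(Mul(-94328, Rational(1, 21694)), Mul(129, Rational(1, 47430))) = Add(Rational(-47164, 10847), Rational(43, 15810)) = Rational(-745196419, 171491070)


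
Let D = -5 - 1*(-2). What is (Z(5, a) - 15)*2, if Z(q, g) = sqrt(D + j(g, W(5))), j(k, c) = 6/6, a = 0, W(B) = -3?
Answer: -30 + 2*I*sqrt(2) ≈ -30.0 + 2.8284*I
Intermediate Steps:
D = -3 (D = -5 + 2 = -3)
j(k, c) = 1 (j(k, c) = 6*(1/6) = 1)
Z(q, g) = I*sqrt(2) (Z(q, g) = sqrt(-3 + 1) = sqrt(-2) = I*sqrt(2))
(Z(5, a) - 15)*2 = (I*sqrt(2) - 15)*2 = (-15 + I*sqrt(2))*2 = -30 + 2*I*sqrt(2)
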